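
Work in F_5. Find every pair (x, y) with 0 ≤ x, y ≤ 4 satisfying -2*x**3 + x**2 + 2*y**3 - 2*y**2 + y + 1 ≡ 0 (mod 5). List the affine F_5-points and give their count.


Affine F_5-points: {(0, 3), (1, 0), (1, 2), (1, 4), (2, 1), (3, 3), (4, 1)}; count = 7.

For each of the 25 pairs (x, y) ∈ F_5², evaluate f(x, y) mod 5. Record the zeros.
  x = 0: [0↦1, 1↦2, 2↦1, 3↦0, 4↦1]  zeros at y ∈ {3}
  x = 1: [0↦0, 1↦1, 2↦0, 3↦4, 4↦0]  zeros at y ∈ {0, 2, 4}
  x = 2: [0↦4, 1↦0, 2↦4, 3↦3, 4↦4]  zeros at y ∈ {1}
  x = 3: [0↦1, 1↦2, 2↦1, 3↦0, 4↦1]  zeros at y ∈ {3}
  x = 4: [0↦4, 1↦0, 2↦4, 3↦3, 4↦4]  zeros at y ∈ {1}
Collecting zeros: affine points = {(0, 3), (1, 0), (1, 2), (1, 4), (2, 1), (3, 3), (4, 1)}.
Total count |C(F_5)_aff| = 7.


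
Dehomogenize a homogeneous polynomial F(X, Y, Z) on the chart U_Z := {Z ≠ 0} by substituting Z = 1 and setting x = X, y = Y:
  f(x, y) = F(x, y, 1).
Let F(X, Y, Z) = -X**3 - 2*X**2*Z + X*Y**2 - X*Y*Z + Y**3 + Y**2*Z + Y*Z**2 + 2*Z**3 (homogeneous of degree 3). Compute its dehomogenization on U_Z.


f(x, y) = -x**3 - 2*x**2 + x*y**2 - x*y + y**3 + y**2 + y + 2

On U_Z we set Z = 1. Each monomial c·X^i·Y^j·Z^k in F becomes c·x^i·y^j·1^k = c·x^i·y^j.
Substituting Z = 1: F(X, Y, 1) = -x**3 - 2*x**2 + x*y**2 - x*y + y**3 + y**2 + y + 2.
Note: deg(f) ≤ deg(F) = 3; strict inequality happens when F is divisible by Z (lost terms).


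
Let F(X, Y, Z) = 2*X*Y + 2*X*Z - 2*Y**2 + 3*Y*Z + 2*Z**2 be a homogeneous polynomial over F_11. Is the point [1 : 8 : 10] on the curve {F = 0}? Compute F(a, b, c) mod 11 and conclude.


F(1,8,10) ≡ 7 (mod 11); P is NOT on the curve.

Evaluate F(1, 8, 10) term-by-term (mod 11).
  2*X*Y ↦ 2·1·8·1 = 16
  2*X*Z ↦ 2·1·1·10 = 20
  -2*Y**2 ↦ -2·1·64·1 = -128
  3*Y*Z ↦ 3·1·8·10 = 240
  2*Z**2 ↦ 2·1·1·100 = 200
Sum: F(1, 8, 10) = (16) + (20) + (-128) + (240) + (200) = 348.
Reducing mod 11: 348 ≡ 7 (mod 11).
Since F(a, b, c) ≡ 7 ≠ 0 (mod 11), P does NOT lie on the curve.


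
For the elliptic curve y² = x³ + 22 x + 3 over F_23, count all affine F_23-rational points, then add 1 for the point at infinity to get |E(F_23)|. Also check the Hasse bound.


Affine points = {(0, 7), (0, 16), (1, 7), (1, 16), (2, 3), (2, 20), (3, 2), (3, 21), (5, 10), (5, 13), (6, 11), (6, 12), (8, 1), (8, 22), (10, 2), (10, 21), (11, 9), (11, 14), (13, 5), (13, 18), (16, 9), (16, 14), (17, 0), (19, 9), (19, 14), (20, 5), (20, 18), (22, 7), (22, 16)}; affine count = 29; |E(F_23)| = 30.

Discriminant check: Δ ∝ 4a³ + 27b² = 4·22³ + 27·3² = 4·10648 + 27·9 ≡ 9 (mod 23). Nonzero ⇒ E is nonsingular.
For each x ∈ F_23, compute rhs = x³ + 22·x + 3 mod 23, then count y ∈ F_23 with y² ≡ rhs.
  x = 0: rhs = 3, matching y values: 7, 16 (2 points).
  x = 1: rhs = 3, matching y values: 7, 16 (2 points).
  x = 2: rhs = 9, matching y values: 3, 20 (2 points).
  x = 3: rhs = 4, matching y values: 2, 21 (2 points).
  x = 4: rhs = 17, matching y values: none (0 points).
  x = 5: rhs = 8, matching y values: 10, 13 (2 points).
  x = 6: rhs = 6, matching y values: 11, 12 (2 points).
  x = 7: rhs = 17, matching y values: none (0 points).
  x = 8: rhs = 1, matching y values: 1, 22 (2 points).
  x = 9: rhs = 10, matching y values: none (0 points).
  x = 10: rhs = 4, matching y values: 2, 21 (2 points).
  x = 11: rhs = 12, matching y values: 9, 14 (2 points).
  x = 12: rhs = 17, matching y values: none (0 points).
  x = 13: rhs = 2, matching y values: 5, 18 (2 points).
  x = 14: rhs = 19, matching y values: none (0 points).
  x = 15: rhs = 5, matching y values: none (0 points).
  x = 16: rhs = 12, matching y values: 9, 14 (2 points).
  x = 17: rhs = 0, matching y values: 0 (1 points).
  x = 18: rhs = 21, matching y values: none (0 points).
  x = 19: rhs = 12, matching y values: 9, 14 (2 points).
  x = 20: rhs = 2, matching y values: 5, 18 (2 points).
  x = 21: rhs = 20, matching y values: none (0 points).
  x = 22: rhs = 3, matching y values: 7, 16 (2 points).
Total affine count: 29.
Full point count |E(F_23)| = 29 + 1 = 30.
Hasse bound: |30 − (23+1)| = |6| = 6 ≤ 2√23 ≈ 9.5917 ✓.


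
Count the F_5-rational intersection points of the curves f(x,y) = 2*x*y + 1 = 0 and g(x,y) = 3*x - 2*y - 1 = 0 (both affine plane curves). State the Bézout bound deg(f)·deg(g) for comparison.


Common zeros: {(3, 4), (4, 3)}; count = 2; Bézout bound = 2.

deg(f) = 2, deg(g) = 1, so Bézout bound = 2.
Scan x ∈ F_5. For each x, list the y ∈ F_5 with f(x, y) ≡ 0 and those with g(x, y) ≡ 0 (mod 5); the common zeros in that column are the intersection.
  x = 0: f ≡ 0 at y ∈ ∅; g ≡ 0 at y ∈ {2}; common: ∅.
  x = 1: f ≡ 0 at y ∈ {2}; g ≡ 0 at y ∈ {1}; common: ∅.
  x = 2: f ≡ 0 at y ∈ {1}; g ≡ 0 at y ∈ {0}; common: ∅.
  x = 3: f ≡ 0 at y ∈ {4}; g ≡ 0 at y ∈ {4}; common: {4}.
  x = 4: f ≡ 0 at y ∈ {3}; g ≡ 0 at y ∈ {3}; common: {3}.
Collecting: common zeros = {(3, 4), (4, 3)}, so the count is 2.
Comparison with the Bézout bound: 2 ≤ 2 = deg(f)·deg(g), as expected for curves with no common component (the bound is attained).


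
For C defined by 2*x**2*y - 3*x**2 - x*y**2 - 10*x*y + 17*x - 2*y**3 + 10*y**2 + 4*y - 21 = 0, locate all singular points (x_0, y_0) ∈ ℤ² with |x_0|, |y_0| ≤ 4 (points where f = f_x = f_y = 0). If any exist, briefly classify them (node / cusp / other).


Singular points: {(3, 1)}; classification: node.

Compute partial derivatives:
  f_x = 4*x*y - 6*x - y**2 - 10*y + 17.
  f_y = 2*x**2 - 2*x*y - 10*x - 6*y**2 + 20*y + 4.
Scan x_0 ∈ {−4, ..., 4}. For each x_0, f_y(x_0, y) is a polynomial in y; find its integer roots y ∈ {−4, ..., 4}, then test f_x and f at those candidates.
  x = -4: f_y(-4, y) = -6*y**2 + 28*y + 76; no integer root y with |y| ≤ 4.
  x = -3: f_y(-3, y) = -6*y**2 + 26*y + 52; no integer root y with |y| ≤ 4.
  x = -2: f_y(-2, y) = -6*y**2 + 24*y + 32; no integer root y with |y| ≤ 4.
  x = -1: f_y(-1, y) = -6*y**2 + 22*y + 16; no integer root y with |y| ≤ 4.
  x = 0: f_y(0, y) = -6*y**2 + 20*y + 4; no integer root y with |y| ≤ 4.
  x = 1: f_y(1, y) = -6*y**2 + 18*y - 4; no integer root y with |y| ≤ 4.
  x = 2: f_y(2, y) = -6*y**2 + 16*y - 8; vanishes at y ∈ {2}. (2, 2): f_x = -3 ≠ 0.
  x = 3: f_y(3, y) = -6*y**2 + 14*y - 8; vanishes at y ∈ {1}. (3, 1): f_x = 0, f = 0 — SINGULAR.
  x = 4: f_y(4, y) = -6*y**2 + 12*y - 4; no integer root y with |y| ≤ 4.
Only singular point on the grid: (3, 1).
Classify: substitute x = 3 + u, y = 1 + v and expand: f = 2*u**2*v - u**2 - u*v**2 - 2*v**3 + v**2.
No constant or linear terms (consistent with a singular point). Quadratic part: -u**2 + v**2. Cubic part: 2*u**2*v - u*v**2 - 2*v**3.
The quadratic part v**2 - u**2 = (v − u)(v + u) splits into two distinct linear factors, so there are two distinct tangent lines y − 1 = ±(x − 3) — this is a node (ordinary double point).
Classification: node.


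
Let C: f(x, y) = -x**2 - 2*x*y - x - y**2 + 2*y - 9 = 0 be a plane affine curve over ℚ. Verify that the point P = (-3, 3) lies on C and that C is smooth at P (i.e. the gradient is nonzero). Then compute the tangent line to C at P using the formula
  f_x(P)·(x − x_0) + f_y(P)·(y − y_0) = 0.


Tangent line at P: -x + 2*y - 9 = 0.

Step 1: f(-3, 3) = 0, so P lies on C.
Step 2: partial derivatives
  f_x(x, y) = -2*x - 2*y - 1, f_y(x, y) = -2*x - 2*y + 2.
  f_x(P) = -1, f_y(P) = 2 (gradient nonzero, so P is smooth).
Step 3: tangent line at P: -1·(x − -3) + 2·(y − 3) = 0.
Expanding: -x + 2*y - 9 = 0.


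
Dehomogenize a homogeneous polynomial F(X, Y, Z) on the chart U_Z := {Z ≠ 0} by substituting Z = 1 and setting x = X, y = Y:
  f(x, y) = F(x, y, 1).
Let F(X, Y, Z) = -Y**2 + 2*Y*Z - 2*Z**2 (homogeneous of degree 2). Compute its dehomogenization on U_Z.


f(x, y) = -y**2 + 2*y - 2

On U_Z we set Z = 1. Each monomial c·X^i·Y^j·Z^k in F becomes c·x^i·y^j·1^k = c·x^i·y^j.
Substituting Z = 1: F(X, Y, 1) = -y**2 + 2*y - 2.
Note: deg(f) ≤ deg(F) = 2; strict inequality happens when F is divisible by Z (lost terms).


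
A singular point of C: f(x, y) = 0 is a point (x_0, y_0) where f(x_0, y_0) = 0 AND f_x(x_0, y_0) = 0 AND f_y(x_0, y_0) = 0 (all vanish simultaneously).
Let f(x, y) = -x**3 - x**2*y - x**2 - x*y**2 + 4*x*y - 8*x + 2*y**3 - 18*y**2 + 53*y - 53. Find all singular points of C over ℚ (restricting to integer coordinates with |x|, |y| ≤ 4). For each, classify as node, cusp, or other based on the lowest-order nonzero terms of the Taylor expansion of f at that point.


Singular points: {(-1, 3)}; classification: node.

Compute partial derivatives:
  f_x = -3*x**2 - 2*x*y - 2*x - y**2 + 4*y - 8.
  f_y = -x**2 - 2*x*y + 4*x + 6*y**2 - 36*y + 53.
Scan x_0 ∈ {−4, ..., 4}. For each x_0, f_y(x_0, y) is a polynomial in y; find its integer roots y ∈ {−4, ..., 4}, then test f_x and f at those candidates.
  x = -4: f_y(-4, y) = 6*y**2 - 28*y + 21; no integer root y with |y| ≤ 4.
  x = -3: f_y(-3, y) = 6*y**2 - 30*y + 32; no integer root y with |y| ≤ 4.
  x = -2: f_y(-2, y) = 6*y**2 - 32*y + 41; no integer root y with |y| ≤ 4.
  x = -1: f_y(-1, y) = 6*y**2 - 34*y + 48; vanishes at y ∈ {3}. (-1, 3): f_x = 0, f = 0 — SINGULAR.
  x = 0: f_y(0, y) = 6*y**2 - 36*y + 53; no integer root y with |y| ≤ 4.
  x = 1: f_y(1, y) = 6*y**2 - 38*y + 56; vanishes at y ∈ {4}. (1, 4): f_x = -21 ≠ 0.
  x = 2: f_y(2, y) = 6*y**2 - 40*y + 57; no integer root y with |y| ≤ 4.
  x = 3: f_y(3, y) = 6*y**2 - 42*y + 56; no integer root y with |y| ≤ 4.
  x = 4: f_y(4, y) = 6*y**2 - 44*y + 53; no integer root y with |y| ≤ 4.
Only singular point on the grid: (-1, 3).
Classify: substitute x = -1 + u, y = 3 + v and expand: f = -u**3 - u**2*v - u**2 - u*v**2 + 2*v**3 + v**2.
No constant or linear terms (consistent with a singular point). Quadratic part: -u**2 + v**2. Cubic part: -u**3 - u**2*v - u*v**2 + 2*v**3.
The quadratic part v**2 - u**2 = (v − u)(v + u) splits into two distinct linear factors, so there are two distinct tangent lines y − 3 = ±(x − -1) — this is a node (ordinary double point).
Classification: node.


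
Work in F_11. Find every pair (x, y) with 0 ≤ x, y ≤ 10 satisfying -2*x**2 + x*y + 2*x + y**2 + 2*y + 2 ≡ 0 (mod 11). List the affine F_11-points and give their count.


Affine F_11-points: {(1, 9), (1, 10), (4, 0), (4, 5), (5, 5), (5, 10), (8, 0), (8, 1), (10, 1), (10, 9)}; count = 10.

For each of the 121 pairs (x, y) ∈ F_11², evaluate f(x, y) mod 11. Record the zeros.
  x = 0: [0↦2, 1↦5, 2↦10, 3↦6, 4↦4, 5↦4, 6↦6, 7↦10, 8↦5, 9↦2, 10↦1]  zeros at y ∈ ∅
  x = 1: [0↦2, 1↦6, 2↦1, 3↦9, 4↦8, 5↦9, 6↦1, 7↦6, 8↦2, 9↦0, 10↦0]  zeros at y ∈ {9, 10}
  x = 2: [0↦9, 1↦3, 2↦10, 3↦8, 4↦8, 5↦10, 6↦3, 7↦9, 8↦6, 9↦5, 10↦6]  zeros at y ∈ ∅
  x = 3: [0↦1, 1↦7, 2↦4, 3↦3, 4↦4, 5↦7, 6↦1, 7↦8, 8↦6, 9↦6, 10↦8]  zeros at y ∈ ∅
  x = 4: [0↦0, 1↦7, 2↦5, 3↦5, 4↦7, 5↦0, 6↦6, 7↦3, 8↦2, 9↦3, 10↦6]  zeros at y ∈ {0, 5}
  x = 5: [0↦6, 1↦3, 2↦2, 3↦3, 4↦6, 5↦0, 6↦7, 7↦5, 8↦5, 9↦7, 10↦0]  zeros at y ∈ {5, 10}
  x = 6: [0↦8, 1↦6, 2↦6, 3↦8, 4↦1, 5↦7, 6↦4, 7↦3, 8↦4, 9↦7, 10↦1]  zeros at y ∈ ∅
  x = 7: [0↦6, 1↦5, 2↦6, 3↦9, 4↦3, 5↦10, 6↦8, 7↦8, 8↦10, 9↦3, 10↦9]  zeros at y ∈ ∅
  x = 8: [0↦0, 1↦0, 2↦2, 3↦6, 4↦1, 5↦9, 6↦8, 7↦9, 8↦1, 9↦6, 10↦2]  zeros at y ∈ {0, 1}
  x = 9: [0↦1, 1↦2, 2↦5, 3↦10, 4↦6, 5↦4, 6↦4, 7↦6, 8↦10, 9↦5, 10↦2]  zeros at y ∈ ∅
  x = 10: [0↦9, 1↦0, 2↦4, 3↦10, 4↦7, 5↦6, 6↦7, 7↦10, 8↦4, 9↦0, 10↦9]  zeros at y ∈ {1, 9}
Collecting zeros: affine points = {(1, 9), (1, 10), (4, 0), (4, 5), (5, 5), (5, 10), (8, 0), (8, 1), (10, 1), (10, 9)}.
Total count |C(F_11)_aff| = 10.


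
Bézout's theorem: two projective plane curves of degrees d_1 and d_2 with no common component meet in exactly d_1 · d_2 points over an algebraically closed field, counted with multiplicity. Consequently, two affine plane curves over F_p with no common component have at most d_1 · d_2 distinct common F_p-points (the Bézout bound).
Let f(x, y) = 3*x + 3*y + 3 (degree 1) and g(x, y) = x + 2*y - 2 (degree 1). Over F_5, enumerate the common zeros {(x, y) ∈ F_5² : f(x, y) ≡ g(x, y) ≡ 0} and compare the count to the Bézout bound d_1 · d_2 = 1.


Common zeros: {(1, 3)}; count = 1; Bézout bound = 1.

deg(f) = 1, deg(g) = 1, so Bézout bound = 1.
Scan x ∈ F_5. For each x, list the y ∈ F_5 with f(x, y) ≡ 0 and those with g(x, y) ≡ 0 (mod 5); the common zeros in that column are the intersection.
  x = 0: f ≡ 0 at y ∈ {4}; g ≡ 0 at y ∈ {1}; common: ∅.
  x = 1: f ≡ 0 at y ∈ {3}; g ≡ 0 at y ∈ {3}; common: {3}.
  x = 2: f ≡ 0 at y ∈ {2}; g ≡ 0 at y ∈ {0}; common: ∅.
  x = 3: f ≡ 0 at y ∈ {1}; g ≡ 0 at y ∈ {2}; common: ∅.
  x = 4: f ≡ 0 at y ∈ {0}; g ≡ 0 at y ∈ {4}; common: ∅.
Collecting: common zeros = {(1, 3)}, so the count is 1.
Comparison with the Bézout bound: 1 ≤ 1 = deg(f)·deg(g), as expected for curves with no common component (the bound is attained).


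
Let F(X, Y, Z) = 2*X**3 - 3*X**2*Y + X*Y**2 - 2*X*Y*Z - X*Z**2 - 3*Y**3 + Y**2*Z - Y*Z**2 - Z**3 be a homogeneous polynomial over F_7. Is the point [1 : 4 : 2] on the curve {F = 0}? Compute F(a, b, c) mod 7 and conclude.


F(1,4,2) ≡ 5 (mod 7); P is NOT on the curve.

Evaluate F(1, 4, 2) term-by-term (mod 7).
  2*X**3 ↦ 2·1·1·1 = 2
  -3*X**2*Y ↦ -3·1·4·1 = -12
  X*Y**2 ↦ 1·1·16·1 = 16
  -2*X*Y*Z ↦ -2·1·4·2 = -16
  -X*Z**2 ↦ -1·1·1·4 = -4
  -3*Y**3 ↦ -3·1·64·1 = -192
  Y**2*Z ↦ 1·1·16·2 = 32
  -Y*Z**2 ↦ -1·1·4·4 = -16
  -Z**3 ↦ -1·1·1·8 = -8
Sum: F(1, 4, 2) = (2) + (-12) + (16) + (-16) + (-4) + (-192) + (32) + (-16) + (-8) = -198.
Reducing mod 7: -198 ≡ 5 (mod 7).
Since F(a, b, c) ≡ 5 ≠ 0 (mod 7), P does NOT lie on the curve.


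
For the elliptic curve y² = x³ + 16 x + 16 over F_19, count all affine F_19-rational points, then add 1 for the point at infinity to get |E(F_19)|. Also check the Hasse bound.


Affine points = {(0, 4), (0, 15), (4, 7), (4, 12), (6, 9), (6, 10), (10, 6), (10, 13), (12, 6), (12, 13), (14, 1), (14, 18), (16, 6), (16, 13)}; affine count = 14; |E(F_19)| = 15.

Discriminant check: Δ ∝ 4a³ + 27b² = 4·16³ + 27·16² = 4·4096 + 27·256 ≡ 2 (mod 19). Nonzero ⇒ E is nonsingular.
For each x ∈ F_19, compute rhs = x³ + 16·x + 16 mod 19, then count y ∈ F_19 with y² ≡ rhs.
  x = 0: rhs = 16, matching y values: 4, 15 (2 points).
  x = 1: rhs = 14, matching y values: none (0 points).
  x = 2: rhs = 18, matching y values: none (0 points).
  x = 3: rhs = 15, matching y values: none (0 points).
  x = 4: rhs = 11, matching y values: 7, 12 (2 points).
  x = 5: rhs = 12, matching y values: none (0 points).
  x = 6: rhs = 5, matching y values: 9, 10 (2 points).
  x = 7: rhs = 15, matching y values: none (0 points).
  x = 8: rhs = 10, matching y values: none (0 points).
  x = 9: rhs = 15, matching y values: none (0 points).
  x = 10: rhs = 17, matching y values: 6, 13 (2 points).
  x = 11: rhs = 3, matching y values: none (0 points).
  x = 12: rhs = 17, matching y values: 6, 13 (2 points).
  x = 13: rhs = 8, matching y values: none (0 points).
  x = 14: rhs = 1, matching y values: 1, 18 (2 points).
  x = 15: rhs = 2, matching y values: none (0 points).
  x = 16: rhs = 17, matching y values: 6, 13 (2 points).
  x = 17: rhs = 14, matching y values: none (0 points).
  x = 18: rhs = 18, matching y values: none (0 points).
Total affine count: 14.
Full point count |E(F_19)| = 14 + 1 = 15.
Hasse bound: |15 − (19+1)| = |-5| = 5 ≤ 2√19 ≈ 8.7178 ✓.


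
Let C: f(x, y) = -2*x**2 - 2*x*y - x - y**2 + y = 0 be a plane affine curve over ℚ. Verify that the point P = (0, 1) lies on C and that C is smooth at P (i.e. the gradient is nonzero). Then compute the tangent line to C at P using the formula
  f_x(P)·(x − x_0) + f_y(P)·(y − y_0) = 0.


Tangent line at P: -3*x - y + 1 = 0.

Step 1: f(0, 1) = 0, so P lies on C.
Step 2: partial derivatives
  f_x(x, y) = -4*x - 2*y - 1, f_y(x, y) = -2*x - 2*y + 1.
  f_x(P) = -3, f_y(P) = -1 (gradient nonzero, so P is smooth).
Step 3: tangent line at P: -3·(x − 0) + -1·(y − 1) = 0.
Expanding: -3*x - y + 1 = 0.


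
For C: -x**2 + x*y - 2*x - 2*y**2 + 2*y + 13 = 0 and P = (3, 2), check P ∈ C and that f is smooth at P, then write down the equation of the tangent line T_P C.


Tangent line at P: -6*x - 3*y + 24 = 0.

Step 1: f(3, 2) = 0, so P lies on C.
Step 2: partial derivatives
  f_x(x, y) = -2*x + y - 2, f_y(x, y) = x - 4*y + 2.
  f_x(P) = -6, f_y(P) = -3 (gradient nonzero, so P is smooth).
Step 3: tangent line at P: -6·(x − 3) + -3·(y − 2) = 0.
Expanding: -6*x - 3*y + 24 = 0.


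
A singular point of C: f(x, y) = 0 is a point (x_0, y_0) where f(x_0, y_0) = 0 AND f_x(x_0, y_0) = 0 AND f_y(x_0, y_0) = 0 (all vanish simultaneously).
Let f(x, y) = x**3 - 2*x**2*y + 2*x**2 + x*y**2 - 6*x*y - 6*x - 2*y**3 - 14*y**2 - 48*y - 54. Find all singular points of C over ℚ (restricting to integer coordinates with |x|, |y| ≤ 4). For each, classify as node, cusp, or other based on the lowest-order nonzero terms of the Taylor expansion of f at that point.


Singular points: {(-3, -3)}; classification: node.

Compute partial derivatives:
  f_x = 3*x**2 - 4*x*y + 4*x + y**2 - 6*y - 6.
  f_y = -2*x**2 + 2*x*y - 6*x - 6*y**2 - 28*y - 48.
Scan x_0 ∈ {−4, ..., 4}. For each x_0, f_y(x_0, y) is a polynomial in y; find its integer roots y ∈ {−4, ..., 4}, then test f_x and f at those candidates.
  x = -4: f_y(-4, y) = -6*y**2 - 36*y - 56; no integer root y with |y| ≤ 4.
  x = -3: f_y(-3, y) = -6*y**2 - 34*y - 48; vanishes at y ∈ {-3}. (-3, -3): f_x = 0, f = 0 — SINGULAR.
  x = -2: f_y(-2, y) = -6*y**2 - 32*y - 44; no integer root y with |y| ≤ 4.
  x = -1: f_y(-1, y) = -6*y**2 - 30*y - 44; no integer root y with |y| ≤ 4.
  x = 0: f_y(0, y) = -6*y**2 - 28*y - 48; no integer root y with |y| ≤ 4.
  x = 1: f_y(1, y) = -6*y**2 - 26*y - 56; no integer root y with |y| ≤ 4.
  x = 2: f_y(2, y) = -6*y**2 - 24*y - 68; no integer root y with |y| ≤ 4.
  x = 3: f_y(3, y) = -6*y**2 - 22*y - 84; no integer root y with |y| ≤ 4.
  x = 4: f_y(4, y) = -6*y**2 - 20*y - 104; no integer root y with |y| ≤ 4.
Only singular point on the grid: (-3, -3).
Classify: substitute x = -3 + u, y = -3 + v and expand: f = u**3 - 2*u**2*v - u**2 + u*v**2 - 2*v**3 + v**2.
No constant or linear terms (consistent with a singular point). Quadratic part: -u**2 + v**2. Cubic part: u**3 - 2*u**2*v + u*v**2 - 2*v**3.
The quadratic part v**2 - u**2 = (v − u)(v + u) splits into two distinct linear factors, so there are two distinct tangent lines y − -3 = ±(x − -3) — this is a node (ordinary double point).
Classification: node.


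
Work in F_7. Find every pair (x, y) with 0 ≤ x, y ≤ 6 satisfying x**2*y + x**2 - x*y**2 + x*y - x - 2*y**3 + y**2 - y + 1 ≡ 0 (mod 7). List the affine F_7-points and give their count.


Affine F_7-points: {(1, 1), (2, 2), (3, 0), (3, 1), (3, 5), (4, 5), (4, 6), (5, 0), (6, 2)}; count = 9.

For each of the 49 pairs (x, y) ∈ F_7², evaluate f(x, y) mod 7. Record the zeros.
  x = 0: [0↦1, 1↦6, 2↦1, 3↦2, 4↦4, 5↦2, 6↦5]  zeros at y ∈ ∅
  x = 1: [0↦1, 1↦0, 2↦1, 3↦6, 4↦3, 5↦1, 6↦2]  zeros at y ∈ {1}
  x = 2: [0↦3, 1↦5, 2↦0, 3↦4, 4↦5, 5↦5, 6↦6]  zeros at y ∈ {2}
  x = 3: [0↦0, 1↦0, 2↦5, 3↦3, 4↦3, 5↦0, 6↦3]  zeros at y ∈ {0, 1, 5}
  x = 4: [0↦6, 1↦6, 2↦2, 3↦3, 4↦4, 5↦0, 6↦0]  zeros at y ∈ {5, 6}
  x = 5: [0↦0, 1↦2, 2↦5, 3↦4, 4↦1, 5↦5, 6↦4]  zeros at y ∈ {0}
  x = 6: [0↦3, 1↦2, 2↦0, 3↦6, 4↦1, 5↦1, 6↦1]  zeros at y ∈ {2}
Collecting zeros: affine points = {(1, 1), (2, 2), (3, 0), (3, 1), (3, 5), (4, 5), (4, 6), (5, 0), (6, 2)}.
Total count |C(F_7)_aff| = 9.


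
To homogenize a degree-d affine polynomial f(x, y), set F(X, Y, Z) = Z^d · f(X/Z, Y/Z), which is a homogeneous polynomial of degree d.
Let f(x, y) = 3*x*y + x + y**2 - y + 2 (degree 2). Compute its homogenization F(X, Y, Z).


F(X, Y, Z) = 3*X*Y + X*Z + Y**2 - Y*Z + 2*Z**2

deg(f) = 2.
Substitute x = X/Z, y = Y/Z into f, then multiply by Z^2.
  monomial 3·x^1·y^1 ↦ 3·X^1·Y^1·Z^0.
  monomial 1·x^1·y^0 ↦ 1·X^1·Y^0·Z^1.
  monomial 1·x^0·y^2 ↦ 1·X^0·Y^2·Z^0.
  monomial -1·x^0·y^1 ↦ -1·X^0·Y^1·Z^1.
  monomial 2·x^0·y^0 ↦ 2·X^0·Y^0·Z^2.
Collecting: F(X, Y, Z) = 3*X*Y + X*Z + Y**2 - Y*Z + 2*Z**2.


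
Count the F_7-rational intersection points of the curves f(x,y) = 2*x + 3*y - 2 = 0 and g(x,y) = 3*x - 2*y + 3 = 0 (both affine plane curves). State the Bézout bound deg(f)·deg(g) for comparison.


Common zeros: {(5, 2)}; count = 1; Bézout bound = 1.

deg(f) = 1, deg(g) = 1, so Bézout bound = 1.
Scan x ∈ F_7. For each x, list the y ∈ F_7 with f(x, y) ≡ 0 and those with g(x, y) ≡ 0 (mod 7); the common zeros in that column are the intersection.
  x = 0: f ≡ 0 at y ∈ {3}; g ≡ 0 at y ∈ {5}; common: ∅.
  x = 1: f ≡ 0 at y ∈ {0}; g ≡ 0 at y ∈ {3}; common: ∅.
  x = 2: f ≡ 0 at y ∈ {4}; g ≡ 0 at y ∈ {1}; common: ∅.
  x = 3: f ≡ 0 at y ∈ {1}; g ≡ 0 at y ∈ {6}; common: ∅.
  x = 4: f ≡ 0 at y ∈ {5}; g ≡ 0 at y ∈ {4}; common: ∅.
  x = 5: f ≡ 0 at y ∈ {2}; g ≡ 0 at y ∈ {2}; common: {2}.
  x = 6: f ≡ 0 at y ∈ {6}; g ≡ 0 at y ∈ {0}; common: ∅.
Collecting: common zeros = {(5, 2)}, so the count is 1.
Comparison with the Bézout bound: 1 ≤ 1 = deg(f)·deg(g), as expected for curves with no common component (the bound is attained).


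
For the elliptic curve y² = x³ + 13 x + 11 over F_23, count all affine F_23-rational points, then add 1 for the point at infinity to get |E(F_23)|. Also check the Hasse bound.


Affine points = {(1, 5), (1, 18), (3, 10), (3, 13), (4, 9), (4, 14), (6, 11), (6, 12), (7, 10), (7, 13), (8, 11), (8, 12), (9, 11), (9, 12), (11, 6), (11, 17), (12, 3), (12, 20), (13, 10), (13, 13), (14, 4), (14, 19), (15, 4), (15, 19), (17, 4), (17, 19), (21, 0)}; affine count = 27; |E(F_23)| = 28.

Discriminant check: Δ ∝ 4a³ + 27b² = 4·13³ + 27·11² = 4·2197 + 27·121 ≡ 3 (mod 23). Nonzero ⇒ E is nonsingular.
For each x ∈ F_23, compute rhs = x³ + 13·x + 11 mod 23, then count y ∈ F_23 with y² ≡ rhs.
  x = 0: rhs = 11, matching y values: none (0 points).
  x = 1: rhs = 2, matching y values: 5, 18 (2 points).
  x = 2: rhs = 22, matching y values: none (0 points).
  x = 3: rhs = 8, matching y values: 10, 13 (2 points).
  x = 4: rhs = 12, matching y values: 9, 14 (2 points).
  x = 5: rhs = 17, matching y values: none (0 points).
  x = 6: rhs = 6, matching y values: 11, 12 (2 points).
  x = 7: rhs = 8, matching y values: 10, 13 (2 points).
  x = 8: rhs = 6, matching y values: 11, 12 (2 points).
  x = 9: rhs = 6, matching y values: 11, 12 (2 points).
  x = 10: rhs = 14, matching y values: none (0 points).
  x = 11: rhs = 13, matching y values: 6, 17 (2 points).
  x = 12: rhs = 9, matching y values: 3, 20 (2 points).
  x = 13: rhs = 8, matching y values: 10, 13 (2 points).
  x = 14: rhs = 16, matching y values: 4, 19 (2 points).
  x = 15: rhs = 16, matching y values: 4, 19 (2 points).
  x = 16: rhs = 14, matching y values: none (0 points).
  x = 17: rhs = 16, matching y values: 4, 19 (2 points).
  x = 18: rhs = 5, matching y values: none (0 points).
  x = 19: rhs = 10, matching y values: none (0 points).
  x = 20: rhs = 14, matching y values: none (0 points).
  x = 21: rhs = 0, matching y values: 0 (1 points).
  x = 22: rhs = 20, matching y values: none (0 points).
Total affine count: 27.
Full point count |E(F_23)| = 27 + 1 = 28.
Hasse bound: |28 − (23+1)| = |4| = 4 ≤ 2√23 ≈ 9.5917 ✓.


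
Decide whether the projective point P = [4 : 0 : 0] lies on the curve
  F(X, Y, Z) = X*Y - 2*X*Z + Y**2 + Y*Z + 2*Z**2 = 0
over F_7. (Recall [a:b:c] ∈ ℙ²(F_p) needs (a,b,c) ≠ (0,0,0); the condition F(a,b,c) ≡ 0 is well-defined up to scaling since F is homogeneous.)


F(4,0,0) ≡ 0 (mod 7); P is on the curve.

Evaluate F(4, 0, 0) term-by-term (mod 7).
  X*Y ↦ 1·4·0·1 = 0
  -2*X*Z ↦ -2·4·1·0 = 0
  Y**2 ↦ 1·1·0·1 = 0
  Y*Z ↦ 1·1·0·0 = 0
  2*Z**2 ↦ 2·1·1·0 = 0
Sum: F(4, 0, 0) = (0) + (0) + (0) + (0) + (0) = 0.
Reducing mod 7: 0 ≡ 0 (mod 7).
Since F(a, b, c) ≡ 0 (mod 7), P lies on the curve.


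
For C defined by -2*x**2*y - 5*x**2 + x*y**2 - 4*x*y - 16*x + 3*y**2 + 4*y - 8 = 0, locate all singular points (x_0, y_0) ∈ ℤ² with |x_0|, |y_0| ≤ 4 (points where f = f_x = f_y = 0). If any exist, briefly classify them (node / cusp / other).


Singular points: {(-2, -2)}; classification: node.

Compute partial derivatives:
  f_x = -4*x*y - 10*x + y**2 - 4*y - 16.
  f_y = -2*x**2 + 2*x*y - 4*x + 6*y + 4.
Scan x_0 ∈ {−4, ..., 4}. For each x_0, f_y(x_0, y) is a polynomial in y; find its integer roots y ∈ {−4, ..., 4}, then test f_x and f at those candidates.
  x = -4: f_y(-4, y) = -2*y - 12; no integer root y with |y| ≤ 4.
  x = -3: f_y(-3, y) = -2; no integer root y with |y| ≤ 4.
  x = -2: f_y(-2, y) = 2*y + 4; vanishes at y ∈ {-2}. (-2, -2): f_x = 0, f = 0 — SINGULAR.
  x = -1: f_y(-1, y) = 4*y + 6; no integer root y with |y| ≤ 4.
  x = 0: f_y(0, y) = 6*y + 4; no integer root y with |y| ≤ 4.
  x = 1: f_y(1, y) = 8*y - 2; no integer root y with |y| ≤ 4.
  x = 2: f_y(2, y) = 10*y - 12; no integer root y with |y| ≤ 4.
  x = 3: f_y(3, y) = 12*y - 26; no integer root y with |y| ≤ 4.
  x = 4: f_y(4, y) = 14*y - 44; no integer root y with |y| ≤ 4.
Only singular point on the grid: (-2, -2).
Classify: substitute x = -2 + u, y = -2 + v and expand: f = -2*u**2*v - u**2 + u*v**2 + v**2.
No constant or linear terms (consistent with a singular point). Quadratic part: -u**2 + v**2. Cubic part: -2*u**2*v + u*v**2.
The quadratic part v**2 - u**2 = (v − u)(v + u) splits into two distinct linear factors, so there are two distinct tangent lines y − -2 = ±(x − -2) — this is a node (ordinary double point).
Classification: node.


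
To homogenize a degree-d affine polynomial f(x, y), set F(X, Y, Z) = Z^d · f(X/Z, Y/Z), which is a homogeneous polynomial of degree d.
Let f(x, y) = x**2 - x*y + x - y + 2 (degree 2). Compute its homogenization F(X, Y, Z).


F(X, Y, Z) = X**2 - X*Y + X*Z - Y*Z + 2*Z**2

deg(f) = 2.
Substitute x = X/Z, y = Y/Z into f, then multiply by Z^2.
  monomial 1·x^2·y^0 ↦ 1·X^2·Y^0·Z^0.
  monomial -1·x^1·y^1 ↦ -1·X^1·Y^1·Z^0.
  monomial 1·x^1·y^0 ↦ 1·X^1·Y^0·Z^1.
  monomial -1·x^0·y^1 ↦ -1·X^0·Y^1·Z^1.
  monomial 2·x^0·y^0 ↦ 2·X^0·Y^0·Z^2.
Collecting: F(X, Y, Z) = X**2 - X*Y + X*Z - Y*Z + 2*Z**2.


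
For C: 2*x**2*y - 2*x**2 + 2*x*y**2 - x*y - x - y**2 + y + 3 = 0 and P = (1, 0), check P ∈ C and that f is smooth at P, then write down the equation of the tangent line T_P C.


Tangent line at P: -5*x + 2*y + 5 = 0.

Step 1: f(1, 0) = 0, so P lies on C.
Step 2: partial derivatives
  f_x(x, y) = 4*x*y - 4*x + 2*y**2 - y - 1, f_y(x, y) = 2*x**2 + 4*x*y - x - 2*y + 1.
  f_x(P) = -5, f_y(P) = 2 (gradient nonzero, so P is smooth).
Step 3: tangent line at P: -5·(x − 1) + 2·(y − 0) = 0.
Expanding: -5*x + 2*y + 5 = 0.


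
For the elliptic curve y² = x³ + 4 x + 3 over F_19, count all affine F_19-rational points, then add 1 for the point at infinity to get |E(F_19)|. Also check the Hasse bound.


Affine points = {(2, 0), (3, 2), (3, 17), (4, 8), (4, 11), (10, 6), (10, 13), (17, 5), (17, 14), (18, 6), (18, 13)}; affine count = 11; |E(F_19)| = 12.

Discriminant check: Δ ∝ 4a³ + 27b² = 4·4³ + 27·3² = 4·64 + 27·9 ≡ 5 (mod 19). Nonzero ⇒ E is nonsingular.
For each x ∈ F_19, compute rhs = x³ + 4·x + 3 mod 19, then count y ∈ F_19 with y² ≡ rhs.
  x = 0: rhs = 3, matching y values: none (0 points).
  x = 1: rhs = 8, matching y values: none (0 points).
  x = 2: rhs = 0, matching y values: 0 (1 points).
  x = 3: rhs = 4, matching y values: 2, 17 (2 points).
  x = 4: rhs = 7, matching y values: 8, 11 (2 points).
  x = 5: rhs = 15, matching y values: none (0 points).
  x = 6: rhs = 15, matching y values: none (0 points).
  x = 7: rhs = 13, matching y values: none (0 points).
  x = 8: rhs = 15, matching y values: none (0 points).
  x = 9: rhs = 8, matching y values: none (0 points).
  x = 10: rhs = 17, matching y values: 6, 13 (2 points).
  x = 11: rhs = 10, matching y values: none (0 points).
  x = 12: rhs = 12, matching y values: none (0 points).
  x = 13: rhs = 10, matching y values: none (0 points).
  x = 14: rhs = 10, matching y values: none (0 points).
  x = 15: rhs = 18, matching y values: none (0 points).
  x = 16: rhs = 2, matching y values: none (0 points).
  x = 17: rhs = 6, matching y values: 5, 14 (2 points).
  x = 18: rhs = 17, matching y values: 6, 13 (2 points).
Total affine count: 11.
Full point count |E(F_19)| = 11 + 1 = 12.
Hasse bound: |12 − (19+1)| = |-8| = 8 ≤ 2√19 ≈ 8.7178 ✓.


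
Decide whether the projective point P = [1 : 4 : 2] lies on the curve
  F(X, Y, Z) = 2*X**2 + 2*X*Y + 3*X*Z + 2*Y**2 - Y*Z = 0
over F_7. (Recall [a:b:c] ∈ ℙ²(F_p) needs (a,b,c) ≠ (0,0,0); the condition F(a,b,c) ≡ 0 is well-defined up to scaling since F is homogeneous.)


F(1,4,2) ≡ 5 (mod 7); P is NOT on the curve.

Evaluate F(1, 4, 2) term-by-term (mod 7).
  2*X**2 ↦ 2·1·1·1 = 2
  2*X*Y ↦ 2·1·4·1 = 8
  3*X*Z ↦ 3·1·1·2 = 6
  2*Y**2 ↦ 2·1·16·1 = 32
  -Y*Z ↦ -1·1·4·2 = -8
Sum: F(1, 4, 2) = (2) + (8) + (6) + (32) + (-8) = 40.
Reducing mod 7: 40 ≡ 5 (mod 7).
Since F(a, b, c) ≡ 5 ≠ 0 (mod 7), P does NOT lie on the curve.


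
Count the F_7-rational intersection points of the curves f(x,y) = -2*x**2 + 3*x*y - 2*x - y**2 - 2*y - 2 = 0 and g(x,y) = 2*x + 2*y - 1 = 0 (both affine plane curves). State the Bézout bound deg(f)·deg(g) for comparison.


Common zeros: {(4, 0)}; count = 1; Bézout bound = 2.

deg(f) = 2, deg(g) = 1, so Bézout bound = 2.
Scan x ∈ F_7. For each x, list the y ∈ F_7 with f(x, y) ≡ 0 and those with g(x, y) ≡ 0 (mod 7); the common zeros in that column are the intersection.
  x = 0: f ≡ 0 at y ∈ ∅; g ≡ 0 at y ∈ {4}; common: ∅.
  x = 1: f ≡ 0 at y ∈ ∅; g ≡ 0 at y ∈ {3}; common: ∅.
  x = 2: f ≡ 0 at y ∈ {0, 4}; g ≡ 0 at y ∈ {2}; common: ∅.
  x = 3: f ≡ 0 at y ∈ {3, 4}; g ≡ 0 at y ∈ {1}; common: ∅.
  x = 4: f ≡ 0 at y ∈ {0, 3}; g ≡ 0 at y ∈ {0}; common: {0}.
  x = 5: f ≡ 0 at y ∈ ∅; g ≡ 0 at y ∈ {6}; common: ∅.
  x = 6: f ≡ 0 at y ∈ ∅; g ≡ 0 at y ∈ {5}; common: ∅.
Collecting: common zeros = {(4, 0)}, so the count is 1.
Comparison with the Bézout bound: 1 ≤ 2 = deg(f)·deg(g), as expected for curves with no common component (the affine F_7-count falls short of the bound because intersections may lie at infinity, over extension fields, or carry multiplicity).


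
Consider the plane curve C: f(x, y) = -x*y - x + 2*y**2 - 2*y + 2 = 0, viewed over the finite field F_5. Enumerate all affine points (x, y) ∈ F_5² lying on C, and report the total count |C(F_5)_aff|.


Affine F_5-points: {(1, 1), (1, 3), (2, 0), (2, 2)}; count = 4.

For each of the 25 pairs (x, y) ∈ F_5², evaluate f(x, y) mod 5. Record the zeros.
  x = 0: [0↦2, 1↦2, 2↦1, 3↦4, 4↦1]  zeros at y ∈ ∅
  x = 1: [0↦1, 1↦0, 2↦3, 3↦0, 4↦1]  zeros at y ∈ {1, 3}
  x = 2: [0↦0, 1↦3, 2↦0, 3↦1, 4↦1]  zeros at y ∈ {0, 2}
  x = 3: [0↦4, 1↦1, 2↦2, 3↦2, 4↦1]  zeros at y ∈ ∅
  x = 4: [0↦3, 1↦4, 2↦4, 3↦3, 4↦1]  zeros at y ∈ ∅
Collecting zeros: affine points = {(1, 1), (1, 3), (2, 0), (2, 2)}.
Total count |C(F_5)_aff| = 4.


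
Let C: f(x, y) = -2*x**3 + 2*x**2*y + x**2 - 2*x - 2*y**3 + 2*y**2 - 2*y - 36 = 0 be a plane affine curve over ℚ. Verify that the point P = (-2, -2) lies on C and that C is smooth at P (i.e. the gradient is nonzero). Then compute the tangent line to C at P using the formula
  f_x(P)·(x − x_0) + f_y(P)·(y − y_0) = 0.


Tangent line at P: -14*x - 26*y - 80 = 0.

Step 1: f(-2, -2) = 0, so P lies on C.
Step 2: partial derivatives
  f_x(x, y) = -6*x**2 + 4*x*y + 2*x - 2, f_y(x, y) = 2*x**2 - 6*y**2 + 4*y - 2.
  f_x(P) = -14, f_y(P) = -26 (gradient nonzero, so P is smooth).
Step 3: tangent line at P: -14·(x − -2) + -26·(y − -2) = 0.
Expanding: -14*x - 26*y - 80 = 0.


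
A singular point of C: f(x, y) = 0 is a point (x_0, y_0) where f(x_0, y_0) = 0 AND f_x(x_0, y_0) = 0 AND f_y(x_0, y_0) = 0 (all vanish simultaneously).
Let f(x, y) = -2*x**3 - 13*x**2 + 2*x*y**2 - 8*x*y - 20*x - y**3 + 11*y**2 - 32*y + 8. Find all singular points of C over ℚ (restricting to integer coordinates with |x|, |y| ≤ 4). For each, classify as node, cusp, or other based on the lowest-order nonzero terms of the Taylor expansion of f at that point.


Singular points: {(-2, 2)}; classification: node.

Compute partial derivatives:
  f_x = -6*x**2 - 26*x + 2*y**2 - 8*y - 20.
  f_y = 4*x*y - 8*x - 3*y**2 + 22*y - 32.
Scan x_0 ∈ {−4, ..., 4}. For each x_0, f_y(x_0, y) is a polynomial in y; find its integer roots y ∈ {−4, ..., 4}, then test f_x and f at those candidates.
  x = -4: f_y(-4, y) = -3*y**2 + 6*y; vanishes at y ∈ {0, 2}. (-4, 0): f_x = -12 ≠ 0; (-4, 2): f_x = -20 ≠ 0.
  x = -3: f_y(-3, y) = -3*y**2 + 10*y - 8; vanishes at y ∈ {2}. (-3, 2): f_x = -4 ≠ 0.
  x = -2: f_y(-2, y) = -3*y**2 + 14*y - 16; vanishes at y ∈ {2}. (-2, 2): f_x = 0, f = 0 — SINGULAR.
  x = -1: f_y(-1, y) = -3*y**2 + 18*y - 24; vanishes at y ∈ {2, 4}. (-1, 2): f_x = -8 ≠ 0; (-1, 4): f_x = 0 but f = 1 ≠ 0.
  x = 0: f_y(0, y) = -3*y**2 + 22*y - 32; vanishes at y ∈ {2}. (0, 2): f_x = -28 ≠ 0.
  x = 1: f_y(1, y) = -3*y**2 + 26*y - 40; vanishes at y ∈ {2}. (1, 2): f_x = -60 ≠ 0.
  x = 2: f_y(2, y) = -3*y**2 + 30*y - 48; vanishes at y ∈ {2}. (2, 2): f_x = -104 ≠ 0.
  x = 3: f_y(3, y) = -3*y**2 + 34*y - 56; vanishes at y ∈ {2}. (3, 2): f_x = -160 ≠ 0.
  x = 4: f_y(4, y) = -3*y**2 + 38*y - 64; vanishes at y ∈ {2}. (4, 2): f_x = -228 ≠ 0.
Only singular point on the grid: (-2, 2).
Classify: substitute x = -2 + u, y = 2 + v and expand: f = -2*u**3 - u**2 + 2*u*v**2 - v**3 + v**2.
No constant or linear terms (consistent with a singular point). Quadratic part: -u**2 + v**2. Cubic part: -2*u**3 + 2*u*v**2 - v**3.
The quadratic part v**2 - u**2 = (v − u)(v + u) splits into two distinct linear factors, so there are two distinct tangent lines y − 2 = ±(x − -2) — this is a node (ordinary double point).
Classification: node.


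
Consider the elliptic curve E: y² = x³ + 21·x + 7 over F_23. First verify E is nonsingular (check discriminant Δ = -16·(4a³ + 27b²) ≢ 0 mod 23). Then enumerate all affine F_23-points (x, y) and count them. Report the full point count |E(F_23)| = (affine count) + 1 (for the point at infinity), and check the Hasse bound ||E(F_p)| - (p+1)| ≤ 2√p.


Affine points = {(1, 11), (1, 12), (6, 2), (6, 21), (12, 3), (12, 20), (13, 4), (13, 19), (14, 3), (14, 20), (16, 0), (20, 3), (20, 20), (21, 7), (21, 16), (22, 10), (22, 13)}; affine count = 17; |E(F_23)| = 18.

Discriminant check: Δ ∝ 4a³ + 27b² = 4·21³ + 27·7² = 4·9261 + 27·49 ≡ 3 (mod 23). Nonzero ⇒ E is nonsingular.
For each x ∈ F_23, compute rhs = x³ + 21·x + 7 mod 23, then count y ∈ F_23 with y² ≡ rhs.
  x = 0: rhs = 7, matching y values: none (0 points).
  x = 1: rhs = 6, matching y values: 11, 12 (2 points).
  x = 2: rhs = 11, matching y values: none (0 points).
  x = 3: rhs = 5, matching y values: none (0 points).
  x = 4: rhs = 17, matching y values: none (0 points).
  x = 5: rhs = 7, matching y values: none (0 points).
  x = 6: rhs = 4, matching y values: 2, 21 (2 points).
  x = 7: rhs = 14, matching y values: none (0 points).
  x = 8: rhs = 20, matching y values: none (0 points).
  x = 9: rhs = 5, matching y values: none (0 points).
  x = 10: rhs = 21, matching y values: none (0 points).
  x = 11: rhs = 5, matching y values: none (0 points).
  x = 12: rhs = 9, matching y values: 3, 20 (2 points).
  x = 13: rhs = 16, matching y values: 4, 19 (2 points).
  x = 14: rhs = 9, matching y values: 3, 20 (2 points).
  x = 15: rhs = 17, matching y values: none (0 points).
  x = 16: rhs = 0, matching y values: 0 (1 points).
  x = 17: rhs = 10, matching y values: none (0 points).
  x = 18: rhs = 7, matching y values: none (0 points).
  x = 19: rhs = 20, matching y values: none (0 points).
  x = 20: rhs = 9, matching y values: 3, 20 (2 points).
  x = 21: rhs = 3, matching y values: 7, 16 (2 points).
  x = 22: rhs = 8, matching y values: 10, 13 (2 points).
Total affine count: 17.
Full point count |E(F_23)| = 17 + 1 = 18.
Hasse bound: |18 − (23+1)| = |-6| = 6 ≤ 2√23 ≈ 9.5917 ✓.


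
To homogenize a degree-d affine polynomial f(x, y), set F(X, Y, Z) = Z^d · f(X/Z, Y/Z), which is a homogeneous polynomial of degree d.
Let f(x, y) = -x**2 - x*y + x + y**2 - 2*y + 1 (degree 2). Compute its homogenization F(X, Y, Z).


F(X, Y, Z) = -X**2 - X*Y + X*Z + Y**2 - 2*Y*Z + Z**2

deg(f) = 2.
Substitute x = X/Z, y = Y/Z into f, then multiply by Z^2.
  monomial -1·x^2·y^0 ↦ -1·X^2·Y^0·Z^0.
  monomial -1·x^1·y^1 ↦ -1·X^1·Y^1·Z^0.
  monomial 1·x^1·y^0 ↦ 1·X^1·Y^0·Z^1.
  monomial 1·x^0·y^2 ↦ 1·X^0·Y^2·Z^0.
  monomial -2·x^0·y^1 ↦ -2·X^0·Y^1·Z^1.
  monomial 1·x^0·y^0 ↦ 1·X^0·Y^0·Z^2.
Collecting: F(X, Y, Z) = -X**2 - X*Y + X*Z + Y**2 - 2*Y*Z + Z**2.


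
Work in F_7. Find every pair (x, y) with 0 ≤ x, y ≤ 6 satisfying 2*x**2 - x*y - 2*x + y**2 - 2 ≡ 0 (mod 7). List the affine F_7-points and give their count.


Affine F_7-points: {(0, 3), (0, 4), (1, 2), (1, 6), (3, 4), (3, 6), (6, 3)}; count = 7.

For each of the 49 pairs (x, y) ∈ F_7², evaluate f(x, y) mod 7. Record the zeros.
  x = 0: [0↦5, 1↦6, 2↦2, 3↦0, 4↦0, 5↦2, 6↦6]  zeros at y ∈ {3, 4}
  x = 1: [0↦5, 1↦5, 2↦0, 3↦4, 4↦3, 5↦4, 6↦0]  zeros at y ∈ {2, 6}
  x = 2: [0↦2, 1↦1, 2↦2, 3↦5, 4↦3, 5↦3, 6↦5]  zeros at y ∈ ∅
  x = 3: [0↦3, 1↦1, 2↦1, 3↦3, 4↦0, 5↦6, 6↦0]  zeros at y ∈ {4, 6}
  x = 4: [0↦1, 1↦5, 2↦4, 3↦5, 4↦1, 5↦6, 6↦6]  zeros at y ∈ ∅
  x = 5: [0↦3, 1↦6, 2↦4, 3↦4, 4↦6, 5↦3, 6↦2]  zeros at y ∈ ∅
  x = 6: [0↦2, 1↦4, 2↦1, 3↦0, 4↦1, 5↦4, 6↦2]  zeros at y ∈ {3}
Collecting zeros: affine points = {(0, 3), (0, 4), (1, 2), (1, 6), (3, 4), (3, 6), (6, 3)}.
Total count |C(F_7)_aff| = 7.


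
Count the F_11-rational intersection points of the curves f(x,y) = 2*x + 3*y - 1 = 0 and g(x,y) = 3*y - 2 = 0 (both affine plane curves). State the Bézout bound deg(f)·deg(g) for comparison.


Common zeros: {(5, 8)}; count = 1; Bézout bound = 1.

deg(f) = 1, deg(g) = 1, so Bézout bound = 1.
Scan x ∈ F_11. For each x, list the y ∈ F_11 with f(x, y) ≡ 0 and those with g(x, y) ≡ 0 (mod 11); the common zeros in that column are the intersection.
  x = 0: f ≡ 0 at y ∈ {4}; g ≡ 0 at y ∈ {8}; common: ∅.
  x = 1: f ≡ 0 at y ∈ {7}; g ≡ 0 at y ∈ {8}; common: ∅.
  x = 2: f ≡ 0 at y ∈ {10}; g ≡ 0 at y ∈ {8}; common: ∅.
  x = 3: f ≡ 0 at y ∈ {2}; g ≡ 0 at y ∈ {8}; common: ∅.
  x = 4: f ≡ 0 at y ∈ {5}; g ≡ 0 at y ∈ {8}; common: ∅.
  x = 5: f ≡ 0 at y ∈ {8}; g ≡ 0 at y ∈ {8}; common: {8}.
  x = 6: f ≡ 0 at y ∈ {0}; g ≡ 0 at y ∈ {8}; common: ∅.
  x = 7: f ≡ 0 at y ∈ {3}; g ≡ 0 at y ∈ {8}; common: ∅.
  x = 8: f ≡ 0 at y ∈ {6}; g ≡ 0 at y ∈ {8}; common: ∅.
  x = 9: f ≡ 0 at y ∈ {9}; g ≡ 0 at y ∈ {8}; common: ∅.
  x = 10: f ≡ 0 at y ∈ {1}; g ≡ 0 at y ∈ {8}; common: ∅.
Collecting: common zeros = {(5, 8)}, so the count is 1.
Comparison with the Bézout bound: 1 ≤ 1 = deg(f)·deg(g), as expected for curves with no common component (the bound is attained).


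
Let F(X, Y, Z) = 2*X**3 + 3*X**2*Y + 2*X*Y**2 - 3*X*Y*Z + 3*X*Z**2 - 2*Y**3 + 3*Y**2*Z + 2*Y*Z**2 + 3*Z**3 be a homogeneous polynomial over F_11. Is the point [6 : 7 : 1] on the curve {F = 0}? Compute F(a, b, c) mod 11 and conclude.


F(6,7,1) ≡ 2 (mod 11); P is NOT on the curve.

Evaluate F(6, 7, 1) term-by-term (mod 11).
  2*X**3 ↦ 2·216·1·1 = 432
  3*X**2*Y ↦ 3·36·7·1 = 756
  2*X*Y**2 ↦ 2·6·49·1 = 588
  -3*X*Y*Z ↦ -3·6·7·1 = -126
  3*X*Z**2 ↦ 3·6·1·1 = 18
  -2*Y**3 ↦ -2·1·343·1 = -686
  3*Y**2*Z ↦ 3·1·49·1 = 147
  2*Y*Z**2 ↦ 2·1·7·1 = 14
  3*Z**3 ↦ 3·1·1·1 = 3
Sum: F(6, 7, 1) = (432) + (756) + (588) + (-126) + (18) + (-686) + (147) + (14) + (3) = 1146.
Reducing mod 11: 1146 ≡ 2 (mod 11).
Since F(a, b, c) ≡ 2 ≠ 0 (mod 11), P does NOT lie on the curve.
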